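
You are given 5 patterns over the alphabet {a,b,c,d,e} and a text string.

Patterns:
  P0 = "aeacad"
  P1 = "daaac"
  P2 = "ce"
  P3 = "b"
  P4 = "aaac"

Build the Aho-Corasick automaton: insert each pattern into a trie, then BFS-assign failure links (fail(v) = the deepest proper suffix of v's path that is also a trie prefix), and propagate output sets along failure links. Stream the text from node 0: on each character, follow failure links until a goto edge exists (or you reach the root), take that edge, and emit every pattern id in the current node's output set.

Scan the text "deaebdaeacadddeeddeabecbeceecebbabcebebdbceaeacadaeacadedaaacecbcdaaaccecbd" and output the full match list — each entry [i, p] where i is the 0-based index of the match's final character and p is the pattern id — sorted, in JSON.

Construct AC machine:
Trie (insert patterns):
  0='ε' goto a→1 b→14 c→12 d→7
  1='a' goto a→15 e→2
  2='ae' goto a→3
  3='aea' goto c→4
  4='aeac' goto a→5
  5='aeaca' goto d→6
  6='aeacad' goto ·  [P0 ends]
  7='d' goto a→8
  8='da' goto a→9
  9='daa' goto a→10
  10='daaa' goto c→11
  11='daaac' goto ·  [P1 ends]
  12='c' goto e→13
  13='ce' goto ·  [P2 ends]
  14='b' goto ·  [P3 ends]
  15='aa' goto a→16
  16='aaa' goto c→17
  17='aaac' goto ·  [P4 ends]

BFS fail/out derivation:
  n1('a'): parent n0 fail=0; on 'a' 0 → fail=0;  out ∅∪∅=∅
  n7('d'): parent n0 fail=0; on 'd' 0 → fail=0;  out ∅∪∅=∅
  n12('c'): parent n0 fail=0; on 'c' 0 → fail=0;  out ∅∪∅=∅
  n14('b'): parent n0 fail=0; on 'b' 0 → fail=0;  out {3}∪∅={3}
  n2('ae'): parent n1 fail=0; on 'e' 0 → fail=0;  out ∅∪∅=∅
  n8('da'): parent n7 fail=0; on 'a' 0 → fail=1;  out ∅∪∅=∅
  n13('ce'): parent n12 fail=0; on 'e' 0 → fail=0;  out {2}∪∅={2}
  n15('aa'): parent n1 fail=0; on 'a' 0 → fail=1;  out ∅∪∅=∅
  n3('aea'): parent n2 fail=0; on 'a' 0 → fail=1;  out ∅∪∅=∅
  n9('daa'): parent n8 fail=1; on 'a' 1 → fail=15;  out ∅∪∅=∅
  n16('aaa'): parent n15 fail=1; on 'a' 1 → fail=15;  out ∅∪∅=∅
  n4('aeac'): parent n3 fail=1; on 'c' 1→0 → fail=12;  out ∅∪∅=∅
  n10('daaa'): parent n9 fail=15; on 'a' 15 → fail=16;  out ∅∪∅=∅
  n17('aaac'): parent n16 fail=15; on 'c' 15→1→0 → fail=12;  out {4}∪∅={4}
  n5('aeaca'): parent n4 fail=12; on 'a' 12→0 → fail=1;  out ∅∪∅=∅
  n11('daaac'): parent n10 fail=16; on 'c' 16 → fail=17;  out {1}∪{4}={1,4}
  n6('aeacad'): parent n5 fail=1; on 'd' 1→0 → fail=7;  out {0}∪∅={0}

Run:
i=0 'd': node 0→7
i=1 'e': node 7→0 (fail-walked)
i=2 'a': node 0→1
i=3 'e': node 1→2
i=4 'b': node 2→14 (fail-walked)  → match P3@[4:4]
i=5 'd': node 14→7 (fail-walked)
i=6 'a': node 7→8
i=7 'e': node 8→2 (fail-walked)
i=8 'a': node 2→3
i=9 'c': node 3→4
i=10 'a': node 4→5
i=11 'd': node 5→6  → match P0@[6:11]
i=12 'd': node 6→7 (fail-walked)
i=13 'd': node 7→7 (fail-walked)
i=14 'e': node 7→0 (fail-walked)
i=15 'e': node 0→0
i=16 'd': node 0→7
i=17 'd': node 7→7 (fail-walked)
i=18 'e': node 7→0 (fail-walked)
i=19 'a': node 0→1
i=20 'b': node 1→14 (fail-walked)  → match P3@[20:20]
i=21 'e': node 14→0 (fail-walked)
i=22 'c': node 0→12
i=23 'b': node 12→14 (fail-walked)  → match P3@[23:23]
i=24 'e': node 14→0 (fail-walked)
i=25 'c': node 0→12
i=26 'e': node 12→13  → match P2@[25:26]
i=27 'e': node 13→0 (fail-walked)
i=28 'c': node 0→12
i=29 'e': node 12→13  → match P2@[28:29]
i=30 'b': node 13→14 (fail-walked)  → match P3@[30:30]
i=31 'b': node 14→14 (fail-walked)  → match P3@[31:31]
i=32 'a': node 14→1 (fail-walked)
i=33 'b': node 1→14 (fail-walked)  → match P3@[33:33]
i=34 'c': node 14→12 (fail-walked)
i=35 'e': node 12→13  → match P2@[34:35]
i=36 'b': node 13→14 (fail-walked)  → match P3@[36:36]
i=37 'e': node 14→0 (fail-walked)
i=38 'b': node 0→14  → match P3@[38:38]
i=39 'd': node 14→7 (fail-walked)
i=40 'b': node 7→14 (fail-walked)  → match P3@[40:40]
i=41 'c': node 14→12 (fail-walked)
i=42 'e': node 12→13  → match P2@[41:42]
i=43 'a': node 13→1 (fail-walked)
i=44 'e': node 1→2
i=45 'a': node 2→3
i=46 'c': node 3→4
i=47 'a': node 4→5
i=48 'd': node 5→6  → match P0@[43:48]
i=49 'a': node 6→8 (fail-walked)
i=50 'e': node 8→2 (fail-walked)
i=51 'a': node 2→3
i=52 'c': node 3→4
i=53 'a': node 4→5
i=54 'd': node 5→6  → match P0@[49:54]
i=55 'e': node 6→0 (fail-walked)
i=56 'd': node 0→7
i=57 'a': node 7→8
i=58 'a': node 8→9
i=59 'a': node 9→10
i=60 'c': node 10→11  → match P1@[56:60],P4@[57:60]
i=61 'e': node 11→13 (fail-walked)  → match P2@[60:61]
i=62 'c': node 13→12 (fail-walked)
i=63 'b': node 12→14 (fail-walked)  → match P3@[63:63]
i=64 'c': node 14→12 (fail-walked)
i=65 'd': node 12→7 (fail-walked)
i=66 'a': node 7→8
i=67 'a': node 8→9
i=68 'a': node 9→10
i=69 'c': node 10→11  → match P1@[65:69],P4@[66:69]
i=70 'c': node 11→12 (fail-walked)
i=71 'e': node 12→13  → match P2@[70:71]
i=72 'c': node 13→12 (fail-walked)
i=73 'b': node 12→14 (fail-walked)  → match P3@[73:73]
i=74 'd': node 14→7 (fail-walked)

Matches: [[4,3],[11,0],[20,3],[23,3],[26,2],[29,2],[30,3],[31,3],[33,3],[35,2],[36,3],[38,3],[40,3],[42,2],[48,0],[54,0],[60,1],[60,4],[61,2],[63,3],[69,1],[69,4],[71,2],[73,3]]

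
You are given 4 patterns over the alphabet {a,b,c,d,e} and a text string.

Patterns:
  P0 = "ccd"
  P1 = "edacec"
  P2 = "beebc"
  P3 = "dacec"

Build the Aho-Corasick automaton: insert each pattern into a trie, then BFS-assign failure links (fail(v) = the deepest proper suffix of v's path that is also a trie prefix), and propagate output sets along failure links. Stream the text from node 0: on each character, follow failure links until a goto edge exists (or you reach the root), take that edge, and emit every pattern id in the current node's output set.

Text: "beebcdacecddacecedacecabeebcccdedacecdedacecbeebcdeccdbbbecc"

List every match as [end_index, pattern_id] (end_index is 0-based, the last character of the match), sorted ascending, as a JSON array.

Construct AC machine:
Trie (insert patterns):
  0='ε' goto b→10 c→1 d→15 e→4
  1='c' goto c→2
  2='cc' goto d→3
  3='ccd' goto ·  [P0 ends]
  4='e' goto d→5
  5='ed' goto a→6
  6='eda' goto c→7
  7='edac' goto e→8
  8='edace' goto c→9
  9='edacec' goto ·  [P1 ends]
  10='b' goto e→11
  11='be' goto e→12
  12='bee' goto b→13
  13='beeb' goto c→14
  14='beebc' goto ·  [P2 ends]
  15='d' goto a→16
  16='da' goto c→17
  17='dac' goto e→18
  18='dace' goto c→19
  19='dacec' goto ·  [P3 ends]

BFS fail/out derivation:
  n1('c'): parent n0 fail=0; on 'c' 0 → fail=0;  out ∅∪∅=∅
  n4('e'): parent n0 fail=0; on 'e' 0 → fail=0;  out ∅∪∅=∅
  n10('b'): parent n0 fail=0; on 'b' 0 → fail=0;  out ∅∪∅=∅
  n15('d'): parent n0 fail=0; on 'd' 0 → fail=0;  out ∅∪∅=∅
  n2('cc'): parent n1 fail=0; on 'c' 0 → fail=1;  out ∅∪∅=∅
  n5('ed'): parent n4 fail=0; on 'd' 0 → fail=15;  out ∅∪∅=∅
  n11('be'): parent n10 fail=0; on 'e' 0 → fail=4;  out ∅∪∅=∅
  n16('da'): parent n15 fail=0; on 'a' 0 → fail=0;  out ∅∪∅=∅
  n3('ccd'): parent n2 fail=1; on 'd' 1→0 → fail=15;  out {0}∪∅={0}
  n6('eda'): parent n5 fail=15; on 'a' 15 → fail=16;  out ∅∪∅=∅
  n12('bee'): parent n11 fail=4; on 'e' 4→0 → fail=4;  out ∅∪∅=∅
  n17('dac'): parent n16 fail=0; on 'c' 0 → fail=1;  out ∅∪∅=∅
  n7('edac'): parent n6 fail=16; on 'c' 16 → fail=17;  out ∅∪∅=∅
  n13('beeb'): parent n12 fail=4; on 'b' 4→0 → fail=10;  out ∅∪∅=∅
  n18('dace'): parent n17 fail=1; on 'e' 1→0 → fail=4;  out ∅∪∅=∅
  n8('edace'): parent n7 fail=17; on 'e' 17 → fail=18;  out ∅∪∅=∅
  n14('beebc'): parent n13 fail=10; on 'c' 10→0 → fail=1;  out {2}∪∅={2}
  n19('dacec'): parent n18 fail=4; on 'c' 4→0 → fail=1;  out {3}∪∅={3}
  n9('edacec'): parent n8 fail=18; on 'c' 18 → fail=19;  out {1}∪{3}={1,3}

Text stream:
i=0 'b': node 0→10
i=1 'e': node 10→11
i=2 'e': node 11→12
i=3 'b': node 12→13
i=4 'c': node 13→14  emit P2@[0:4]
i=5 'd': node 14→15 (fail-walked)
i=6 'a': node 15→16
i=7 'c': node 16→17
i=8 'e': node 17→18
i=9 'c': node 18→19  emit P3@[5:9]
i=10 'd': node 19→15 (fail-walked)
i=11 'd': node 15→15 (fail-walked)
i=12 'a': node 15→16
i=13 'c': node 16→17
i=14 'e': node 17→18
i=15 'c': node 18→19  emit P3@[11:15]
i=16 'e': node 19→4 (fail-walked)
i=17 'd': node 4→5
i=18 'a': node 5→6
i=19 'c': node 6→7
i=20 'e': node 7→8
i=21 'c': node 8→9  emit P1@[16:21],P3@[17:21]
i=22 'a': node 9→0 (fail-walked)
i=23 'b': node 0→10
i=24 'e': node 10→11
i=25 'e': node 11→12
i=26 'b': node 12→13
i=27 'c': node 13→14  emit P2@[23:27]
i=28 'c': node 14→2 (fail-walked)
i=29 'c': node 2→2 (fail-walked)
i=30 'd': node 2→3  emit P0@[28:30]
i=31 'e': node 3→4 (fail-walked)
i=32 'd': node 4→5
i=33 'a': node 5→6
i=34 'c': node 6→7
i=35 'e': node 7→8
i=36 'c': node 8→9  emit P1@[31:36],P3@[32:36]
i=37 'd': node 9→15 (fail-walked)
i=38 'e': node 15→4 (fail-walked)
i=39 'd': node 4→5
i=40 'a': node 5→6
i=41 'c': node 6→7
i=42 'e': node 7→8
i=43 'c': node 8→9  emit P1@[38:43],P3@[39:43]
i=44 'b': node 9→10 (fail-walked)
i=45 'e': node 10→11
i=46 'e': node 11→12
i=47 'b': node 12→13
i=48 'c': node 13→14  emit P2@[44:48]
i=49 'd': node 14→15 (fail-walked)
i=50 'e': node 15→4 (fail-walked)
i=51 'c': node 4→1 (fail-walked)
i=52 'c': node 1→2
i=53 'd': node 2→3  emit P0@[51:53]
i=54 'b': node 3→10 (fail-walked)
i=55 'b': node 10→10 (fail-walked)
i=56 'b': node 10→10 (fail-walked)
i=57 'e': node 10→11
i=58 'c': node 11→1 (fail-walked)
i=59 'c': node 1→2

All matches (sorted): [[4,2],[9,3],[15,3],[21,1],[21,3],[27,2],[30,0],[36,1],[36,3],[43,1],[43,3],[48,2],[53,0]]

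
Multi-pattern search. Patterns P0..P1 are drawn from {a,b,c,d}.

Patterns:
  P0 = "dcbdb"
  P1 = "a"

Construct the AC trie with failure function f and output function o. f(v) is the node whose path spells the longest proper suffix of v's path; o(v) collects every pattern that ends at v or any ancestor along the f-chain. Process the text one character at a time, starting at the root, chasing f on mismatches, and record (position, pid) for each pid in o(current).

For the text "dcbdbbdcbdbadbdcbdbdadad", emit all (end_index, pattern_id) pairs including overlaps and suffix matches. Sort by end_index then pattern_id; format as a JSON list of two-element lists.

Build:
Trie nodes:
  0='ε' goto a→6 d→1
  1='d' goto c→2
  2='dc' goto b→3
  3='dcb' goto d→4
  4='dcbd' goto b→5
  5='dcbdb' goto ·  ←P0
  6='a' goto ·  ←P1

Failure links (BFS by depth):
  n1('d'): parent n0 fail=0; on 'd' 0 → fail=0;  out ∅∪∅=∅
  n6('a'): parent n0 fail=0; on 'a' 0 → fail=0;  out {1}∪∅={1}
  n2('dc'): parent n1 fail=0; on 'c' 0 → fail=0;  out ∅∪∅=∅
  n3('dcb'): parent n2 fail=0; on 'b' 0 → fail=0;  out ∅∪∅=∅
  n4('dcbd'): parent n3 fail=0; on 'd' 0 → fail=1;  out ∅∪∅=∅
  n5('dcbdb'): parent n4 fail=1; on 'b' 1→0 → fail=0;  out {0}∪∅={0}

Text stream:
[0] read 'd'  n0⇒n1
[1] read 'c'  n1⇒n2
[2] read 'b'  n2⇒n3
[3] read 'd'  n3⇒n4
[4] read 'b'  n4⇒n5  emit P0@[0:4]
[5] read 'b'  n5⇒n0 (via fail)
[6] read 'd'  n0⇒n1
[7] read 'c'  n1⇒n2
[8] read 'b'  n2⇒n3
[9] read 'd'  n3⇒n4
[10] read 'b'  n4⇒n5  emit P0@[6:10]
[11] read 'a'  n5⇒n6 (via fail)  emit P1@[11:11]
[12] read 'd'  n6⇒n1 (via fail)
[13] read 'b'  n1⇒n0 (via fail)
[14] read 'd'  n0⇒n1
[15] read 'c'  n1⇒n2
[16] read 'b'  n2⇒n3
[17] read 'd'  n3⇒n4
[18] read 'b'  n4⇒n5  emit P0@[14:18]
[19] read 'd'  n5⇒n1 (via fail)
[20] read 'a'  n1⇒n6 (via fail)  emit P1@[20:20]
[21] read 'd'  n6⇒n1 (via fail)
[22] read 'a'  n1⇒n6 (via fail)  emit P1@[22:22]
[23] read 'd'  n6⇒n1 (via fail)

Result: [[4,0],[10,0],[11,1],[18,0],[20,1],[22,1]]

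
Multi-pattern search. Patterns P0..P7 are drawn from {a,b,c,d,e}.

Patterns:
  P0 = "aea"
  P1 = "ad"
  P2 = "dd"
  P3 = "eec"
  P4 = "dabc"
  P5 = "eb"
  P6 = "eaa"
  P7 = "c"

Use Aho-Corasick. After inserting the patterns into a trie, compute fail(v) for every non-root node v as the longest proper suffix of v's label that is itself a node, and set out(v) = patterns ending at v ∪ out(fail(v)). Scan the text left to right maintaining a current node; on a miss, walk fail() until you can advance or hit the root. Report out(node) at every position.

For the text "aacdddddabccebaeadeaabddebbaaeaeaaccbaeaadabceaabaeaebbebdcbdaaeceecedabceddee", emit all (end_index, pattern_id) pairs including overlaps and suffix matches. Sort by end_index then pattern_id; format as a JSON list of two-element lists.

Build automaton:
Trie (insert patterns):
  n0 'ε': a→1 c→16 d→5 e→7
  n1 'a': d→4 e→2
  n2 'ae': a→3
  n3 'aea': ·  ←P0
  n4 'ad': ·  ←P1
  n5 'd': a→10 d→6
  n6 'dd': ·  ←P2
  n7 'e': a→14 b→13 e→8
  n8 'ee': c→9
  n9 'eec': ·  ←P3
  n10 'da': b→11
  n11 'dab': c→12
  n12 'dabc': ·  ←P4
  n13 'eb': ·  ←P5
  n14 'ea': a→15
  n15 'eaa': ·  ←P6
  n16 'c': ·  ←P7

BFS fail/out derivation:
  fail(1) 'a': from fail(0)=0 chase 'a': 0 ⇒ 0;  out=∅∪out(0)=∅
  fail(5) 'd': from fail(0)=0 chase 'd': 0 ⇒ 0;  out=∅∪out(0)=∅
  fail(7) 'e': from fail(0)=0 chase 'e': 0 ⇒ 0;  out=∅∪out(0)=∅
  fail(16) 'c': from fail(0)=0 chase 'c': 0 ⇒ 0;  out={7}∪out(0)={7}
  fail(2) 'ae': from fail(1)=0 chase 'e': 0 ⇒ 7;  out=∅∪out(7)=∅
  fail(4) 'ad': from fail(1)=0 chase 'd': 0 ⇒ 5;  out={1}∪out(5)={1}
  fail(6) 'dd': from fail(5)=0 chase 'd': 0 ⇒ 5;  out={2}∪out(5)={2}
  fail(8) 'ee': from fail(7)=0 chase 'e': 0 ⇒ 7;  out=∅∪out(7)=∅
  fail(10) 'da': from fail(5)=0 chase 'a': 0 ⇒ 1;  out=∅∪out(1)=∅
  fail(13) 'eb': from fail(7)=0 chase 'b': 0 ⇒ 0;  out={5}∪out(0)={5}
  fail(14) 'ea': from fail(7)=0 chase 'a': 0 ⇒ 1;  out=∅∪out(1)=∅
  fail(3) 'aea': from fail(2)=7 chase 'a': 7 ⇒ 14;  out={0}∪out(14)={0}
  fail(9) 'eec': from fail(8)=7 chase 'c': 7→0 ⇒ 16;  out={3}∪out(16)={3,7}
  fail(11) 'dab': from fail(10)=1 chase 'b': 1→0 ⇒ 0;  out=∅∪out(0)=∅
  fail(15) 'eaa': from fail(14)=1 chase 'a': 1→0 ⇒ 1;  out={6}∪out(1)={6}
  fail(12) 'dabc': from fail(11)=0 chase 'c': 0 ⇒ 16;  out={4}∪out(16)={4,7}

Scan:
i=0 'a': node 0→1
i=1 'a': node 1→1 ·f
i=2 'c': node 1→16 ·f  emit P7@[2:2]
i=3 'd': node 16→5 ·f
i=4 'd': node 5→6  emit P2@[3:4]
i=5 'd': node 6→6 ·f  emit P2@[4:5]
i=6 'd': node 6→6 ·f  emit P2@[5:6]
i=7 'd': node 6→6 ·f  emit P2@[6:7]
i=8 'a': node 6→10 ·f
i=9 'b': node 10→11
i=10 'c': node 11→12  emit P4@[7:10],P7@[10:10]
i=11 'c': node 12→16 ·f  emit P7@[11:11]
i=12 'e': node 16→7 ·f
i=13 'b': node 7→13  emit P5@[12:13]
i=14 'a': node 13→1 ·f
i=15 'e': node 1→2
i=16 'a': node 2→3  emit P0@[14:16]
i=17 'd': node 3→4 ·f  emit P1@[16:17]
i=18 'e': node 4→7 ·f
i=19 'a': node 7→14
i=20 'a': node 14→15  emit P6@[18:20]
i=21 'b': node 15→0 ·f
i=22 'd': node 0→5
i=23 'd': node 5→6  emit P2@[22:23]
i=24 'e': node 6→7 ·f
i=25 'b': node 7→13  emit P5@[24:25]
i=26 'b': node 13→0 ·f
i=27 'a': node 0→1
i=28 'a': node 1→1 ·f
i=29 'e': node 1→2
i=30 'a': node 2→3  emit P0@[28:30]
i=31 'e': node 3→2 ·f
i=32 'a': node 2→3  emit P0@[30:32]
i=33 'a': node 3→15 ·f  emit P6@[31:33]
i=34 'c': node 15→16 ·f  emit P7@[34:34]
i=35 'c': node 16→16 ·f  emit P7@[35:35]
i=36 'b': node 16→0 ·f
i=37 'a': node 0→1
i=38 'e': node 1→2
i=39 'a': node 2→3  emit P0@[37:39]
i=40 'a': node 3→15 ·f  emit P6@[38:40]
i=41 'd': node 15→4 ·f  emit P1@[40:41]
i=42 'a': node 4→10 ·f
i=43 'b': node 10→11
i=44 'c': node 11→12  emit P4@[41:44],P7@[44:44]
i=45 'e': node 12→7 ·f
i=46 'a': node 7→14
i=47 'a': node 14→15  emit P6@[45:47]
i=48 'b': node 15→0 ·f
i=49 'a': node 0→1
i=50 'e': node 1→2
i=51 'a': node 2→3  emit P0@[49:51]
i=52 'e': node 3→2 ·f
i=53 'b': node 2→13 ·f  emit P5@[52:53]
i=54 'b': node 13→0 ·f
i=55 'e': node 0→7
i=56 'b': node 7→13  emit P5@[55:56]
i=57 'd': node 13→5 ·f
i=58 'c': node 5→16 ·f  emit P7@[58:58]
i=59 'b': node 16→0 ·f
i=60 'd': node 0→5
i=61 'a': node 5→10
i=62 'a': node 10→1 ·f
i=63 'e': node 1→2
i=64 'c': node 2→16 ·f  emit P7@[64:64]
i=65 'e': node 16→7 ·f
i=66 'e': node 7→8
i=67 'c': node 8→9  emit P3@[65:67],P7@[67:67]
i=68 'e': node 9→7 ·f
i=69 'd': node 7→5 ·f
i=70 'a': node 5→10
i=71 'b': node 10→11
i=72 'c': node 11→12  emit P4@[69:72],P7@[72:72]
i=73 'e': node 12→7 ·f
i=74 'd': node 7→5 ·f
i=75 'd': node 5→6  emit P2@[74:75]
i=76 'e': node 6→7 ·f
i=77 'e': node 7→8

Result: [[2,7],[4,2],[5,2],[6,2],[7,2],[10,4],[10,7],[11,7],[13,5],[16,0],[17,1],[20,6],[23,2],[25,5],[30,0],[32,0],[33,6],[34,7],[35,7],[39,0],[40,6],[41,1],[44,4],[44,7],[47,6],[51,0],[53,5],[56,5],[58,7],[64,7],[67,3],[67,7],[72,4],[72,7],[75,2]]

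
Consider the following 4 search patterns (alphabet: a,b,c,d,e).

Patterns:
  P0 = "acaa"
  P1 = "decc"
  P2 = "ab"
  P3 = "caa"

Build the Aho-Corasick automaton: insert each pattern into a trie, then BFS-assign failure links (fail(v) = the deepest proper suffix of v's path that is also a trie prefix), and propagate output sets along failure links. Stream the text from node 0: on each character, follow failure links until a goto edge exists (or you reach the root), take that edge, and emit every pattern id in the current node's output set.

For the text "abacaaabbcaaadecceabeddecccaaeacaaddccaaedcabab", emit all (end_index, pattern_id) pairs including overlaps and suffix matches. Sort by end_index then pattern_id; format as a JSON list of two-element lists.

Construct AC machine:
Trie (insert patterns):
  0='ε' goto a→1 c→10 d→5
  1='a' goto b→9 c→2
  2='ac' goto a→3
  3='aca' goto a→4
  4='acaa' goto ·  ←P0
  5='d' goto e→6
  6='de' goto c→7
  7='dec' goto c→8
  8='decc' goto ·  ←P1
  9='ab' goto ·  ←P2
  10='c' goto a→11
  11='ca' goto a→12
  12='caa' goto ·  ←P3

BFS fail/out derivation:
  n1('a'): parent n0 fail=0; on 'a' 0 → fail=0;  out ∅∪∅=∅
  n5('d'): parent n0 fail=0; on 'd' 0 → fail=0;  out ∅∪∅=∅
  n10('c'): parent n0 fail=0; on 'c' 0 → fail=0;  out ∅∪∅=∅
  n2('ac'): parent n1 fail=0; on 'c' 0 → fail=10;  out ∅∪∅=∅
  n6('de'): parent n5 fail=0; on 'e' 0 → fail=0;  out ∅∪∅=∅
  n9('ab'): parent n1 fail=0; on 'b' 0 → fail=0;  out {2}∪∅={2}
  n11('ca'): parent n10 fail=0; on 'a' 0 → fail=1;  out ∅∪∅=∅
  n3('aca'): parent n2 fail=10; on 'a' 10 → fail=11;  out ∅∪∅=∅
  n7('dec'): parent n6 fail=0; on 'c' 0 → fail=10;  out ∅∪∅=∅
  n12('caa'): parent n11 fail=1; on 'a' 1→0 → fail=1;  out {3}∪∅={3}
  n4('acaa'): parent n3 fail=11; on 'a' 11 → fail=12;  out {0}∪{3}={0,3}
  n8('decc'): parent n7 fail=10; on 'c' 10→0 → fail=10;  out {1}∪∅={1}

Run:
[0] read 'a'  n0⇒n1
[1] read 'b'  n1⇒n9  → match P2@[0:1]
[2] read 'a'  n9⇒n1 (fail-walked)
[3] read 'c'  n1⇒n2
[4] read 'a'  n2⇒n3
[5] read 'a'  n3⇒n4  → match P0@[2:5],P3@[3:5]
[6] read 'a'  n4⇒n1 (fail-walked)
[7] read 'b'  n1⇒n9  → match P2@[6:7]
[8] read 'b'  n9⇒n0 (fail-walked)
[9] read 'c'  n0⇒n10
[10] read 'a'  n10⇒n11
[11] read 'a'  n11⇒n12  → match P3@[9:11]
[12] read 'a'  n12⇒n1 (fail-walked)
[13] read 'd'  n1⇒n5 (fail-walked)
[14] read 'e'  n5⇒n6
[15] read 'c'  n6⇒n7
[16] read 'c'  n7⇒n8  → match P1@[13:16]
[17] read 'e'  n8⇒n0 (fail-walked)
[18] read 'a'  n0⇒n1
[19] read 'b'  n1⇒n9  → match P2@[18:19]
[20] read 'e'  n9⇒n0 (fail-walked)
[21] read 'd'  n0⇒n5
[22] read 'd'  n5⇒n5 (fail-walked)
[23] read 'e'  n5⇒n6
[24] read 'c'  n6⇒n7
[25] read 'c'  n7⇒n8  → match P1@[22:25]
[26] read 'c'  n8⇒n10 (fail-walked)
[27] read 'a'  n10⇒n11
[28] read 'a'  n11⇒n12  → match P3@[26:28]
[29] read 'e'  n12⇒n0 (fail-walked)
[30] read 'a'  n0⇒n1
[31] read 'c'  n1⇒n2
[32] read 'a'  n2⇒n3
[33] read 'a'  n3⇒n4  → match P0@[30:33],P3@[31:33]
[34] read 'd'  n4⇒n5 (fail-walked)
[35] read 'd'  n5⇒n5 (fail-walked)
[36] read 'c'  n5⇒n10 (fail-walked)
[37] read 'c'  n10⇒n10 (fail-walked)
[38] read 'a'  n10⇒n11
[39] read 'a'  n11⇒n12  → match P3@[37:39]
[40] read 'e'  n12⇒n0 (fail-walked)
[41] read 'd'  n0⇒n5
[42] read 'c'  n5⇒n10 (fail-walked)
[43] read 'a'  n10⇒n11
[44] read 'b'  n11⇒n9 (fail-walked)  → match P2@[43:44]
[45] read 'a'  n9⇒n1 (fail-walked)
[46] read 'b'  n1⇒n9  → match P2@[45:46]

All matches (sorted): [[1,2],[5,0],[5,3],[7,2],[11,3],[16,1],[19,2],[25,1],[28,3],[33,0],[33,3],[39,3],[44,2],[46,2]]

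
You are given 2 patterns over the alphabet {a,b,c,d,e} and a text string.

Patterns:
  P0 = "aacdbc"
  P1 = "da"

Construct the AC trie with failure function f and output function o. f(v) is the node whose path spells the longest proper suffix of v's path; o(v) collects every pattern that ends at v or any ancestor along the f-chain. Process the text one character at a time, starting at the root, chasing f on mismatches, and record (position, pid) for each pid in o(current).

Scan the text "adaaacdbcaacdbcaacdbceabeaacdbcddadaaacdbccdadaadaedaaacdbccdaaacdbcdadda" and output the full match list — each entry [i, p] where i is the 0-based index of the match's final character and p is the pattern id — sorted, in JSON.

Build automaton:
Trie nodes:
  0='ε' goto a→1 d→7
  1='a' goto a→2
  2='aa' goto c→3
  3='aac' goto d→4
  4='aacd' goto b→5
  5='aacdb' goto c→6
  6='aacdbc' goto ·  ←P0
  7='d' goto a→8
  8='da' goto ·  ←P1

Failure links (BFS by depth):
  fail(1) 'a': from fail(0)=0 chase 'a': 0 ⇒ 0;  out=∅∪out(0)=∅
  fail(7) 'd': from fail(0)=0 chase 'd': 0 ⇒ 0;  out=∅∪out(0)=∅
  fail(2) 'aa': from fail(1)=0 chase 'a': 0 ⇒ 1;  out=∅∪out(1)=∅
  fail(8) 'da': from fail(7)=0 chase 'a': 0 ⇒ 1;  out={1}∪out(1)={1}
  fail(3) 'aac': from fail(2)=1 chase 'c': 1→0 ⇒ 0;  out=∅∪out(0)=∅
  fail(4) 'aacd': from fail(3)=0 chase 'd': 0 ⇒ 7;  out=∅∪out(7)=∅
  fail(5) 'aacdb': from fail(4)=7 chase 'b': 7→0 ⇒ 0;  out=∅∪out(0)=∅
  fail(6) 'aacdbc': from fail(5)=0 chase 'c': 0 ⇒ 0;  out={0}∪out(0)={0}

Scan:
pos 0 'a': at 1
pos 1 'd': at 7 ·f
pos 2 'a': at 8  emit P1@[1:2]
pos 3 'a': at 2 ·f
pos 4 'a': at 2 ·f
pos 5 'c': at 3
pos 6 'd': at 4
pos 7 'b': at 5
pos 8 'c': at 6  emit P0@[3:8]
pos 9 'a': at 1 ·f
pos 10 'a': at 2
pos 11 'c': at 3
pos 12 'd': at 4
pos 13 'b': at 5
pos 14 'c': at 6  emit P0@[9:14]
pos 15 'a': at 1 ·f
pos 16 'a': at 2
pos 17 'c': at 3
pos 18 'd': at 4
pos 19 'b': at 5
pos 20 'c': at 6  emit P0@[15:20]
pos 21 'e': at 0 ·f
pos 22 'a': at 1
pos 23 'b': at 0 ·f
pos 24 'e': at 0
pos 25 'a': at 1
pos 26 'a': at 2
pos 27 'c': at 3
pos 28 'd': at 4
pos 29 'b': at 5
pos 30 'c': at 6  emit P0@[25:30]
pos 31 'd': at 7 ·f
pos 32 'd': at 7 ·f
pos 33 'a': at 8  emit P1@[32:33]
pos 34 'd': at 7 ·f
pos 35 'a': at 8  emit P1@[34:35]
pos 36 'a': at 2 ·f
pos 37 'a': at 2 ·f
pos 38 'c': at 3
pos 39 'd': at 4
pos 40 'b': at 5
pos 41 'c': at 6  emit P0@[36:41]
pos 42 'c': at 0 ·f
pos 43 'd': at 7
pos 44 'a': at 8  emit P1@[43:44]
pos 45 'd': at 7 ·f
pos 46 'a': at 8  emit P1@[45:46]
pos 47 'a': at 2 ·f
pos 48 'd': at 7 ·f
pos 49 'a': at 8  emit P1@[48:49]
pos 50 'e': at 0 ·f
pos 51 'd': at 7
pos 52 'a': at 8  emit P1@[51:52]
pos 53 'a': at 2 ·f
pos 54 'a': at 2 ·f
pos 55 'c': at 3
pos 56 'd': at 4
pos 57 'b': at 5
pos 58 'c': at 6  emit P0@[53:58]
pos 59 'c': at 0 ·f
pos 60 'd': at 7
pos 61 'a': at 8  emit P1@[60:61]
pos 62 'a': at 2 ·f
pos 63 'a': at 2 ·f
pos 64 'c': at 3
pos 65 'd': at 4
pos 66 'b': at 5
pos 67 'c': at 6  emit P0@[62:67]
pos 68 'd': at 7 ·f
pos 69 'a': at 8  emit P1@[68:69]
pos 70 'd': at 7 ·f
pos 71 'd': at 7 ·f
pos 72 'a': at 8  emit P1@[71:72]

Result: [[2,1],[8,0],[14,0],[20,0],[30,0],[33,1],[35,1],[41,0],[44,1],[46,1],[49,1],[52,1],[58,0],[61,1],[67,0],[69,1],[72,1]]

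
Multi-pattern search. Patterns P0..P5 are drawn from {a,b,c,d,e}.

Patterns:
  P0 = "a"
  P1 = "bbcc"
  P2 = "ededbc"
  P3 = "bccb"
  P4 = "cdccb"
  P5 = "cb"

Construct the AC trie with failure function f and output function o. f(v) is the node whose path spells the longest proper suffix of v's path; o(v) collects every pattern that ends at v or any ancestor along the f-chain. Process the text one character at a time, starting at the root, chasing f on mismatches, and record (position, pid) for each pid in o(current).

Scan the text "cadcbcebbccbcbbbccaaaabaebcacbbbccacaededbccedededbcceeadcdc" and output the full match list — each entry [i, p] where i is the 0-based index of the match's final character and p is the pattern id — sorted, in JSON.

Build automaton:
Trie (insert patterns):
  n0 'ε': a→1 b→2 c→15 e→6
  n1 'a': ·  [P0 ends]
  n2 'b': b→3 c→12
  n3 'bb': c→4
  n4 'bbc': c→5
  n5 'bbcc': ·  [P1 ends]
  n6 'e': d→7
  n7 'ed': e→8
  n8 'ede': d→9
  n9 'eded': b→10
  n10 'ededb': c→11
  n11 'ededbc': ·  [P2 ends]
  n12 'bc': c→13
  n13 'bcc': b→14
  n14 'bccb': ·  [P3 ends]
  n15 'c': b→20 d→16
  n16 'cd': c→17
  n17 'cdc': c→18
  n18 'cdcc': b→19
  n19 'cdccb': ·  [P4 ends]
  n20 'cb': ·  [P5 ends]

Failure links (BFS by depth):
  n1('a'): parent n0 fail=0; on 'a' 0 → fail=0;  out {0}∪∅={0}
  n2('b'): parent n0 fail=0; on 'b' 0 → fail=0;  out ∅∪∅=∅
  n6('e'): parent n0 fail=0; on 'e' 0 → fail=0;  out ∅∪∅=∅
  n15('c'): parent n0 fail=0; on 'c' 0 → fail=0;  out ∅∪∅=∅
  n3('bb'): parent n2 fail=0; on 'b' 0 → fail=2;  out ∅∪∅=∅
  n7('ed'): parent n6 fail=0; on 'd' 0 → fail=0;  out ∅∪∅=∅
  n12('bc'): parent n2 fail=0; on 'c' 0 → fail=15;  out ∅∪∅=∅
  n16('cd'): parent n15 fail=0; on 'd' 0 → fail=0;  out ∅∪∅=∅
  n20('cb'): parent n15 fail=0; on 'b' 0 → fail=2;  out {5}∪∅={5}
  n4('bbc'): parent n3 fail=2; on 'c' 2 → fail=12;  out ∅∪∅=∅
  n8('ede'): parent n7 fail=0; on 'e' 0 → fail=6;  out ∅∪∅=∅
  n13('bcc'): parent n12 fail=15; on 'c' 15→0 → fail=15;  out ∅∪∅=∅
  n17('cdc'): parent n16 fail=0; on 'c' 0 → fail=15;  out ∅∪∅=∅
  n5('bbcc'): parent n4 fail=12; on 'c' 12 → fail=13;  out {1}∪∅={1}
  n9('eded'): parent n8 fail=6; on 'd' 6 → fail=7;  out ∅∪∅=∅
  n14('bccb'): parent n13 fail=15; on 'b' 15 → fail=20;  out {3}∪{5}={3,5}
  n18('cdcc'): parent n17 fail=15; on 'c' 15→0 → fail=15;  out ∅∪∅=∅
  n10('ededb'): parent n9 fail=7; on 'b' 7→0 → fail=2;  out ∅∪∅=∅
  n19('cdccb'): parent n18 fail=15; on 'b' 15 → fail=20;  out {4}∪{5}={4,5}
  n11('ededbc'): parent n10 fail=2; on 'c' 2 → fail=12;  out {2}∪∅={2}

Text stream:
pos 0 'c': at 15
pos 1 'a': at 1 ·f  ** P0@[1:1]
pos 2 'd': at 0 ·f
pos 3 'c': at 15
pos 4 'b': at 20  ** P5@[3:4]
pos 5 'c': at 12 ·f
pos 6 'e': at 6 ·f
pos 7 'b': at 2 ·f
pos 8 'b': at 3
pos 9 'c': at 4
pos 10 'c': at 5  ** P1@[7:10]
pos 11 'b': at 14 ·f  ** P3@[8:11],P5@[10:11]
pos 12 'c': at 12 ·f
pos 13 'b': at 20 ·f  ** P5@[12:13]
pos 14 'b': at 3 ·f
pos 15 'b': at 3 ·f
pos 16 'c': at 4
pos 17 'c': at 5  ** P1@[14:17]
pos 18 'a': at 1 ·f  ** P0@[18:18]
pos 19 'a': at 1 ·f  ** P0@[19:19]
pos 20 'a': at 1 ·f  ** P0@[20:20]
pos 21 'a': at 1 ·f  ** P0@[21:21]
pos 22 'b': at 2 ·f
pos 23 'a': at 1 ·f  ** P0@[23:23]
pos 24 'e': at 6 ·f
pos 25 'b': at 2 ·f
pos 26 'c': at 12
pos 27 'a': at 1 ·f  ** P0@[27:27]
pos 28 'c': at 15 ·f
pos 29 'b': at 20  ** P5@[28:29]
pos 30 'b': at 3 ·f
pos 31 'b': at 3 ·f
pos 32 'c': at 4
pos 33 'c': at 5  ** P1@[30:33]
pos 34 'a': at 1 ·f  ** P0@[34:34]
pos 35 'c': at 15 ·f
pos 36 'a': at 1 ·f  ** P0@[36:36]
pos 37 'e': at 6 ·f
pos 38 'd': at 7
pos 39 'e': at 8
pos 40 'd': at 9
pos 41 'b': at 10
pos 42 'c': at 11  ** P2@[37:42]
pos 43 'c': at 13 ·f
pos 44 'e': at 6 ·f
pos 45 'd': at 7
pos 46 'e': at 8
pos 47 'd': at 9
pos 48 'e': at 8 ·f
pos 49 'd': at 9
pos 50 'b': at 10
pos 51 'c': at 11  ** P2@[46:51]
pos 52 'c': at 13 ·f
pos 53 'e': at 6 ·f
pos 54 'e': at 6 ·f
pos 55 'a': at 1 ·f  ** P0@[55:55]
pos 56 'd': at 0 ·f
pos 57 'c': at 15
pos 58 'd': at 16
pos 59 'c': at 17

Matches: [[1,0],[4,5],[10,1],[11,3],[11,5],[13,5],[17,1],[18,0],[19,0],[20,0],[21,0],[23,0],[27,0],[29,5],[33,1],[34,0],[36,0],[42,2],[51,2],[55,0]]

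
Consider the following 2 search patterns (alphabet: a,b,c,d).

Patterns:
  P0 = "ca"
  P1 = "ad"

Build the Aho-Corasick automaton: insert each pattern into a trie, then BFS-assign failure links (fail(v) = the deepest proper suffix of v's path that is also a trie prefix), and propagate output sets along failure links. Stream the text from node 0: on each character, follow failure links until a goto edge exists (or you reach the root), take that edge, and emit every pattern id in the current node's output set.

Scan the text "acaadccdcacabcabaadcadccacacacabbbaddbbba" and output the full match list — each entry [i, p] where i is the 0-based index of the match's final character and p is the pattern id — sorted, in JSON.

Build automaton:
Trie (insert patterns):
  0='ε' goto a→3 c→1
  1='c' goto a→2
  2='ca' goto ·  [P0 ends]
  3='a' goto d→4
  4='ad' goto ·  [P1 ends]

BFS fail/out derivation:
  fail(1) 'c': from fail(0)=0 chase 'c': 0 ⇒ 0;  out=∅∪out(0)=∅
  fail(3) 'a': from fail(0)=0 chase 'a': 0 ⇒ 0;  out=∅∪out(0)=∅
  fail(2) 'ca': from fail(1)=0 chase 'a': 0 ⇒ 3;  out={0}∪out(3)={0}
  fail(4) 'ad': from fail(3)=0 chase 'd': 0 ⇒ 0;  out={1}∪out(0)={1}

Scan:
i=0 'a': node 0→3
i=1 'c': node 3→1 ·f
i=2 'a': node 1→2  → match P0@[1:2]
i=3 'a': node 2→3 ·f
i=4 'd': node 3→4  → match P1@[3:4]
i=5 'c': node 4→1 ·f
i=6 'c': node 1→1 ·f
i=7 'd': node 1→0 ·f
i=8 'c': node 0→1
i=9 'a': node 1→2  → match P0@[8:9]
i=10 'c': node 2→1 ·f
i=11 'a': node 1→2  → match P0@[10:11]
i=12 'b': node 2→0 ·f
i=13 'c': node 0→1
i=14 'a': node 1→2  → match P0@[13:14]
i=15 'b': node 2→0 ·f
i=16 'a': node 0→3
i=17 'a': node 3→3 ·f
i=18 'd': node 3→4  → match P1@[17:18]
i=19 'c': node 4→1 ·f
i=20 'a': node 1→2  → match P0@[19:20]
i=21 'd': node 2→4 ·f  → match P1@[20:21]
i=22 'c': node 4→1 ·f
i=23 'c': node 1→1 ·f
i=24 'a': node 1→2  → match P0@[23:24]
i=25 'c': node 2→1 ·f
i=26 'a': node 1→2  → match P0@[25:26]
i=27 'c': node 2→1 ·f
i=28 'a': node 1→2  → match P0@[27:28]
i=29 'c': node 2→1 ·f
i=30 'a': node 1→2  → match P0@[29:30]
i=31 'b': node 2→0 ·f
i=32 'b': node 0→0
i=33 'b': node 0→0
i=34 'a': node 0→3
i=35 'd': node 3→4  → match P1@[34:35]
i=36 'd': node 4→0 ·f
i=37 'b': node 0→0
i=38 'b': node 0→0
i=39 'b': node 0→0
i=40 'a': node 0→3

Matches: [[2,0],[4,1],[9,0],[11,0],[14,0],[18,1],[20,0],[21,1],[24,0],[26,0],[28,0],[30,0],[35,1]]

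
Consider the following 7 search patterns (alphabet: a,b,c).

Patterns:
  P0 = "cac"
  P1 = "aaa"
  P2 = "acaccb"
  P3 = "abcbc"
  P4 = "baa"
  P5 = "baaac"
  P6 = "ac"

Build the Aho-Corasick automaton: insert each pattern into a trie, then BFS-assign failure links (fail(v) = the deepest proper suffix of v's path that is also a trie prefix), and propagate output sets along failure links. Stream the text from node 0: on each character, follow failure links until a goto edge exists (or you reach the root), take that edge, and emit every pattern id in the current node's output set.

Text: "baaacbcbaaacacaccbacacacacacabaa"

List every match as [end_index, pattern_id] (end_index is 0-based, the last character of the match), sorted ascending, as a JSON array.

Build:
Trie nodes:
  n0 'ε': a→4 b→16 c→1
  n1 'c': a→2
  n2 'ca': c→3
  n3 'cac': ·  ←P0
  n4 'a': a→5 b→12 c→7
  n5 'aa': a→6
  n6 'aaa': ·  ←P1
  n7 'ac': a→8  ←P6
  n8 'aca': c→9
  n9 'acac': c→10
  n10 'acacc': b→11
  n11 'acaccb': ·  ←P2
  n12 'ab': c→13
  n13 'abc': b→14
  n14 'abcb': c→15
  n15 'abcbc': ·  ←P3
  n16 'b': a→17
  n17 'ba': a→18
  n18 'baa': a→19  ←P4
  n19 'baaa': c→20
  n20 'baaac': ·  ←P5

BFS fail/out derivation:
  n1('c'): parent n0 fail=0; on 'c' 0 → fail=0;  out ∅∪∅=∅
  n4('a'): parent n0 fail=0; on 'a' 0 → fail=0;  out ∅∪∅=∅
  n16('b'): parent n0 fail=0; on 'b' 0 → fail=0;  out ∅∪∅=∅
  n2('ca'): parent n1 fail=0; on 'a' 0 → fail=4;  out ∅∪∅=∅
  n5('aa'): parent n4 fail=0; on 'a' 0 → fail=4;  out ∅∪∅=∅
  n7('ac'): parent n4 fail=0; on 'c' 0 → fail=1;  out {6}∪∅={6}
  n12('ab'): parent n4 fail=0; on 'b' 0 → fail=16;  out ∅∪∅=∅
  n17('ba'): parent n16 fail=0; on 'a' 0 → fail=4;  out ∅∪∅=∅
  n3('cac'): parent n2 fail=4; on 'c' 4 → fail=7;  out {0}∪{6}={0,6}
  n6('aaa'): parent n5 fail=4; on 'a' 4 → fail=5;  out {1}∪∅={1}
  n8('aca'): parent n7 fail=1; on 'a' 1 → fail=2;  out ∅∪∅=∅
  n13('abc'): parent n12 fail=16; on 'c' 16→0 → fail=1;  out ∅∪∅=∅
  n18('baa'): parent n17 fail=4; on 'a' 4 → fail=5;  out {4}∪∅={4}
  n9('acac'): parent n8 fail=2; on 'c' 2 → fail=3;  out ∅∪{0,6}={0,6}
  n14('abcb'): parent n13 fail=1; on 'b' 1→0 → fail=16;  out ∅∪∅=∅
  n19('baaa'): parent n18 fail=5; on 'a' 5 → fail=6;  out ∅∪{1}={1}
  n10('acacc'): parent n9 fail=3; on 'c' 3→7→1→0 → fail=1;  out ∅∪∅=∅
  n15('abcbc'): parent n14 fail=16; on 'c' 16→0 → fail=1;  out {3}∪∅={3}
  n20('baaac'): parent n19 fail=6; on 'c' 6→5→4 → fail=7;  out {5}∪{6}={5,6}
  n11('acaccb'): parent n10 fail=1; on 'b' 1→0 → fail=16;  out {2}∪∅={2}

Run:
[0] read 'b'  n0⇒n16
[1] read 'a'  n16⇒n17
[2] read 'a'  n17⇒n18  → match P4@[0:2]
[3] read 'a'  n18⇒n19  → match P1@[1:3]
[4] read 'c'  n19⇒n20  → match P5@[0:4],P6@[3:4]
[5] read 'b'  n20⇒n16 (fail-walked)
[6] read 'c'  n16⇒n1 (fail-walked)
[7] read 'b'  n1⇒n16 (fail-walked)
[8] read 'a'  n16⇒n17
[9] read 'a'  n17⇒n18  → match P4@[7:9]
[10] read 'a'  n18⇒n19  → match P1@[8:10]
[11] read 'c'  n19⇒n20  → match P5@[7:11],P6@[10:11]
[12] read 'a'  n20⇒n8 (fail-walked)
[13] read 'c'  n8⇒n9  → match P0@[11:13],P6@[12:13]
[14] read 'a'  n9⇒n8 (fail-walked)
[15] read 'c'  n8⇒n9  → match P0@[13:15],P6@[14:15]
[16] read 'c'  n9⇒n10
[17] read 'b'  n10⇒n11  → match P2@[12:17]
[18] read 'a'  n11⇒n17 (fail-walked)
[19] read 'c'  n17⇒n7 (fail-walked)  → match P6@[18:19]
[20] read 'a'  n7⇒n8
[21] read 'c'  n8⇒n9  → match P0@[19:21],P6@[20:21]
[22] read 'a'  n9⇒n8 (fail-walked)
[23] read 'c'  n8⇒n9  → match P0@[21:23],P6@[22:23]
[24] read 'a'  n9⇒n8 (fail-walked)
[25] read 'c'  n8⇒n9  → match P0@[23:25],P6@[24:25]
[26] read 'a'  n9⇒n8 (fail-walked)
[27] read 'c'  n8⇒n9  → match P0@[25:27],P6@[26:27]
[28] read 'a'  n9⇒n8 (fail-walked)
[29] read 'b'  n8⇒n12 (fail-walked)
[30] read 'a'  n12⇒n17 (fail-walked)
[31] read 'a'  n17⇒n18  → match P4@[29:31]

All matches (sorted): [[2,4],[3,1],[4,5],[4,6],[9,4],[10,1],[11,5],[11,6],[13,0],[13,6],[15,0],[15,6],[17,2],[19,6],[21,0],[21,6],[23,0],[23,6],[25,0],[25,6],[27,0],[27,6],[31,4]]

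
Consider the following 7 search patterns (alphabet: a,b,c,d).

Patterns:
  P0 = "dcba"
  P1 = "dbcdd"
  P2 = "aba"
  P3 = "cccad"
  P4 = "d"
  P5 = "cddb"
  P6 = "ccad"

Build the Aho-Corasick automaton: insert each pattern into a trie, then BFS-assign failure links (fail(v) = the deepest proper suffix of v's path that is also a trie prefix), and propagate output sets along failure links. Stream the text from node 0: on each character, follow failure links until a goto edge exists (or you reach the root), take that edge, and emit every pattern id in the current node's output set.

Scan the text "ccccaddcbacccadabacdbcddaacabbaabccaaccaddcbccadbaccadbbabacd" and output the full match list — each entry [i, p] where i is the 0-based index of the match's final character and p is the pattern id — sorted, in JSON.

Construct AC machine:
Trie nodes:
  n0 'ε': a→9 c→12 d→1
  n1 'd': b→5 c→2  [P4 ends]
  n2 'dc': b→3
  n3 'dcb': a→4
  n4 'dcba': ·  [P0 ends]
  n5 'db': c→6
  n6 'dbc': d→7
  n7 'dbcd': d→8
  n8 'dbcdd': ·  [P1 ends]
  n9 'a': b→10
  n10 'ab': a→11
  n11 'aba': ·  [P2 ends]
  n12 'c': c→13 d→17
  n13 'cc': a→20 c→14
  n14 'ccc': a→15
  n15 'ccca': d→16
  n16 'cccad': ·  [P3 ends]
  n17 'cd': d→18
  n18 'cdd': b→19
  n19 'cddb': ·  [P5 ends]
  n20 'cca': d→21
  n21 'ccad': ·  [P6 ends]

BFS fail/out derivation:
  fail(1) 'd': from fail(0)=0 chase 'd': 0 ⇒ 0;  out={4}∪out(0)={4}
  fail(9) 'a': from fail(0)=0 chase 'a': 0 ⇒ 0;  out=∅∪out(0)=∅
  fail(12) 'c': from fail(0)=0 chase 'c': 0 ⇒ 0;  out=∅∪out(0)=∅
  fail(2) 'dc': from fail(1)=0 chase 'c': 0 ⇒ 12;  out=∅∪out(12)=∅
  fail(5) 'db': from fail(1)=0 chase 'b': 0 ⇒ 0;  out=∅∪out(0)=∅
  fail(10) 'ab': from fail(9)=0 chase 'b': 0 ⇒ 0;  out=∅∪out(0)=∅
  fail(13) 'cc': from fail(12)=0 chase 'c': 0 ⇒ 12;  out=∅∪out(12)=∅
  fail(17) 'cd': from fail(12)=0 chase 'd': 0 ⇒ 1;  out=∅∪out(1)={4}
  fail(3) 'dcb': from fail(2)=12 chase 'b': 12→0 ⇒ 0;  out=∅∪out(0)=∅
  fail(6) 'dbc': from fail(5)=0 chase 'c': 0 ⇒ 12;  out=∅∪out(12)=∅
  fail(11) 'aba': from fail(10)=0 chase 'a': 0 ⇒ 9;  out={2}∪out(9)={2}
  fail(14) 'ccc': from fail(13)=12 chase 'c': 12 ⇒ 13;  out=∅∪out(13)=∅
  fail(18) 'cdd': from fail(17)=1 chase 'd': 1→0 ⇒ 1;  out=∅∪out(1)={4}
  fail(20) 'cca': from fail(13)=12 chase 'a': 12→0 ⇒ 9;  out=∅∪out(9)=∅
  fail(4) 'dcba': from fail(3)=0 chase 'a': 0 ⇒ 9;  out={0}∪out(9)={0}
  fail(7) 'dbcd': from fail(6)=12 chase 'd': 12 ⇒ 17;  out=∅∪out(17)={4}
  fail(15) 'ccca': from fail(14)=13 chase 'a': 13 ⇒ 20;  out=∅∪out(20)=∅
  fail(19) 'cddb': from fail(18)=1 chase 'b': 1 ⇒ 5;  out={5}∪out(5)={5}
  fail(21) 'ccad': from fail(20)=9 chase 'd': 9→0 ⇒ 1;  out={6}∪out(1)={4,6}
  fail(8) 'dbcdd': from fail(7)=17 chase 'd': 17 ⇒ 18;  out={1}∪out(18)={1,4}
  fail(16) 'cccad': from fail(15)=20 chase 'd': 20 ⇒ 21;  out={3}∪out(21)={3,4,6}

Text stream:
pos 0 'c': at 12
pos 1 'c': at 13
pos 2 'c': at 14
pos 3 'c': at 14 (fail-walked)
pos 4 'a': at 15
pos 5 'd': at 16  ** P3@[1:5],P4@[5:5],P6@[2:5]
pos 6 'd': at 1 (fail-walked)  ** P4@[6:6]
pos 7 'c': at 2
pos 8 'b': at 3
pos 9 'a': at 4  ** P0@[6:9]
pos 10 'c': at 12 (fail-walked)
pos 11 'c': at 13
pos 12 'c': at 14
pos 13 'a': at 15
pos 14 'd': at 16  ** P3@[10:14],P4@[14:14],P6@[11:14]
pos 15 'a': at 9 (fail-walked)
pos 16 'b': at 10
pos 17 'a': at 11  ** P2@[15:17]
pos 18 'c': at 12 (fail-walked)
pos 19 'd': at 17  ** P4@[19:19]
pos 20 'b': at 5 (fail-walked)
pos 21 'c': at 6
pos 22 'd': at 7  ** P4@[22:22]
pos 23 'd': at 8  ** P1@[19:23],P4@[23:23]
pos 24 'a': at 9 (fail-walked)
pos 25 'a': at 9 (fail-walked)
pos 26 'c': at 12 (fail-walked)
pos 27 'a': at 9 (fail-walked)
pos 28 'b': at 10
pos 29 'b': at 0 (fail-walked)
pos 30 'a': at 9
pos 31 'a': at 9 (fail-walked)
pos 32 'b': at 10
pos 33 'c': at 12 (fail-walked)
pos 34 'c': at 13
pos 35 'a': at 20
pos 36 'a': at 9 (fail-walked)
pos 37 'c': at 12 (fail-walked)
pos 38 'c': at 13
pos 39 'a': at 20
pos 40 'd': at 21  ** P4@[40:40],P6@[37:40]
pos 41 'd': at 1 (fail-walked)  ** P4@[41:41]
pos 42 'c': at 2
pos 43 'b': at 3
pos 44 'c': at 12 (fail-walked)
pos 45 'c': at 13
pos 46 'a': at 20
pos 47 'd': at 21  ** P4@[47:47],P6@[44:47]
pos 48 'b': at 5 (fail-walked)
pos 49 'a': at 9 (fail-walked)
pos 50 'c': at 12 (fail-walked)
pos 51 'c': at 13
pos 52 'a': at 20
pos 53 'd': at 21  ** P4@[53:53],P6@[50:53]
pos 54 'b': at 5 (fail-walked)
pos 55 'b': at 0 (fail-walked)
pos 56 'a': at 9
pos 57 'b': at 10
pos 58 'a': at 11  ** P2@[56:58]
pos 59 'c': at 12 (fail-walked)
pos 60 'd': at 17  ** P4@[60:60]

Matches: [[5,3],[5,4],[5,6],[6,4],[9,0],[14,3],[14,4],[14,6],[17,2],[19,4],[22,4],[23,1],[23,4],[40,4],[40,6],[41,4],[47,4],[47,6],[53,4],[53,6],[58,2],[60,4]]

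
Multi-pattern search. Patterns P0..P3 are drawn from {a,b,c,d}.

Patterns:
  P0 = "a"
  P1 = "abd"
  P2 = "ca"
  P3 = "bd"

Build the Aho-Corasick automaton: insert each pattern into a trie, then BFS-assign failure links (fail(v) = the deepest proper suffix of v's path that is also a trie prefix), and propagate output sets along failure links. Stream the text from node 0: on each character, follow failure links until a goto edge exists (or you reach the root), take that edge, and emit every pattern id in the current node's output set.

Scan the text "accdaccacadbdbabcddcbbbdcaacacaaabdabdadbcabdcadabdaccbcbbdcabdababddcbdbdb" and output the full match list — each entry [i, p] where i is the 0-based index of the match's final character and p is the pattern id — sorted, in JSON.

Construct AC machine:
Trie (insert patterns):
  0='ε' goto a→1 b→6 c→4
  1='a' goto b→2  [P0 ends]
  2='ab' goto d→3
  3='abd' goto ·  [P1 ends]
  4='c' goto a→5
  5='ca' goto ·  [P2 ends]
  6='b' goto d→7
  7='bd' goto ·  [P3 ends]

BFS fail/out derivation:
  n1('a'): parent n0 fail=0; on 'a' 0 → fail=0;  out {0}∪∅={0}
  n4('c'): parent n0 fail=0; on 'c' 0 → fail=0;  out ∅∪∅=∅
  n6('b'): parent n0 fail=0; on 'b' 0 → fail=0;  out ∅∪∅=∅
  n2('ab'): parent n1 fail=0; on 'b' 0 → fail=6;  out ∅∪∅=∅
  n5('ca'): parent n4 fail=0; on 'a' 0 → fail=1;  out {2}∪{0}={0,2}
  n7('bd'): parent n6 fail=0; on 'd' 0 → fail=0;  out {3}∪∅={3}
  n3('abd'): parent n2 fail=6; on 'd' 6 → fail=7;  out {1}∪{3}={1,3}

Run:
i=0 'a': node 0→1  emit P0@[0:0]
i=1 'c': node 1→4 ·f
i=2 'c': node 4→4 ·f
i=3 'd': node 4→0 ·f
i=4 'a': node 0→1  emit P0@[4:4]
i=5 'c': node 1→4 ·f
i=6 'c': node 4→4 ·f
i=7 'a': node 4→5  emit P0@[7:7],P2@[6:7]
i=8 'c': node 5→4 ·f
i=9 'a': node 4→5  emit P0@[9:9],P2@[8:9]
i=10 'd': node 5→0 ·f
i=11 'b': node 0→6
i=12 'd': node 6→7  emit P3@[11:12]
i=13 'b': node 7→6 ·f
i=14 'a': node 6→1 ·f  emit P0@[14:14]
i=15 'b': node 1→2
i=16 'c': node 2→4 ·f
i=17 'd': node 4→0 ·f
i=18 'd': node 0→0
i=19 'c': node 0→4
i=20 'b': node 4→6 ·f
i=21 'b': node 6→6 ·f
i=22 'b': node 6→6 ·f
i=23 'd': node 6→7  emit P3@[22:23]
i=24 'c': node 7→4 ·f
i=25 'a': node 4→5  emit P0@[25:25],P2@[24:25]
i=26 'a': node 5→1 ·f  emit P0@[26:26]
i=27 'c': node 1→4 ·f
i=28 'a': node 4→5  emit P0@[28:28],P2@[27:28]
i=29 'c': node 5→4 ·f
i=30 'a': node 4→5  emit P0@[30:30],P2@[29:30]
i=31 'a': node 5→1 ·f  emit P0@[31:31]
i=32 'a': node 1→1 ·f  emit P0@[32:32]
i=33 'b': node 1→2
i=34 'd': node 2→3  emit P1@[32:34],P3@[33:34]
i=35 'a': node 3→1 ·f  emit P0@[35:35]
i=36 'b': node 1→2
i=37 'd': node 2→3  emit P1@[35:37],P3@[36:37]
i=38 'a': node 3→1 ·f  emit P0@[38:38]
i=39 'd': node 1→0 ·f
i=40 'b': node 0→6
i=41 'c': node 6→4 ·f
i=42 'a': node 4→5  emit P0@[42:42],P2@[41:42]
i=43 'b': node 5→2 ·f
i=44 'd': node 2→3  emit P1@[42:44],P3@[43:44]
i=45 'c': node 3→4 ·f
i=46 'a': node 4→5  emit P0@[46:46],P2@[45:46]
i=47 'd': node 5→0 ·f
i=48 'a': node 0→1  emit P0@[48:48]
i=49 'b': node 1→2
i=50 'd': node 2→3  emit P1@[48:50],P3@[49:50]
i=51 'a': node 3→1 ·f  emit P0@[51:51]
i=52 'c': node 1→4 ·f
i=53 'c': node 4→4 ·f
i=54 'b': node 4→6 ·f
i=55 'c': node 6→4 ·f
i=56 'b': node 4→6 ·f
i=57 'b': node 6→6 ·f
i=58 'd': node 6→7  emit P3@[57:58]
i=59 'c': node 7→4 ·f
i=60 'a': node 4→5  emit P0@[60:60],P2@[59:60]
i=61 'b': node 5→2 ·f
i=62 'd': node 2→3  emit P1@[60:62],P3@[61:62]
i=63 'a': node 3→1 ·f  emit P0@[63:63]
i=64 'b': node 1→2
i=65 'a': node 2→1 ·f  emit P0@[65:65]
i=66 'b': node 1→2
i=67 'd': node 2→3  emit P1@[65:67],P3@[66:67]
i=68 'd': node 3→0 ·f
i=69 'c': node 0→4
i=70 'b': node 4→6 ·f
i=71 'd': node 6→7  emit P3@[70:71]
i=72 'b': node 7→6 ·f
i=73 'd': node 6→7  emit P3@[72:73]
i=74 'b': node 7→6 ·f

Matches: [[0,0],[4,0],[7,0],[7,2],[9,0],[9,2],[12,3],[14,0],[23,3],[25,0],[25,2],[26,0],[28,0],[28,2],[30,0],[30,2],[31,0],[32,0],[34,1],[34,3],[35,0],[37,1],[37,3],[38,0],[42,0],[42,2],[44,1],[44,3],[46,0],[46,2],[48,0],[50,1],[50,3],[51,0],[58,3],[60,0],[60,2],[62,1],[62,3],[63,0],[65,0],[67,1],[67,3],[71,3],[73,3]]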